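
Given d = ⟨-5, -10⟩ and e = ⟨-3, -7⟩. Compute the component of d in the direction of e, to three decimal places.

d · e = (-5)·(-3) + (-10)·(-7) = 15 + 70 = 85
|e| = √(9 + 49) = √58 ≈ 7.6158
comp_e d = 85 / √58 ≈ 11.161

11.161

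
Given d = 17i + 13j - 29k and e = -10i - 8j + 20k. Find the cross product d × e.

i: 13·20 - (-29)·(-8) = 260 - 232 = 28
j: (-29)·(-10) - 17·20 = 290 - 340 = -50
k: 17·(-8) - 13·(-10) = -136 - (-130) = -6
d × e = (28, -50, -6)

(28, -50, -6)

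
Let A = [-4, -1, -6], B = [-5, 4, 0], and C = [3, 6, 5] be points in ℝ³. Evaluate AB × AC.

(13, 53, -42)

AB = (-1, 5, 6)
AC = (7, 7, 11)
i: 5·11 - 6·7 = 55 - 42 = 13
j: 6·7 - (-1)·11 = 42 - (-11) = 53
k: (-1)·7 - 5·7 = -7 - 35 = -42
AB × AC = (13, 53, -42)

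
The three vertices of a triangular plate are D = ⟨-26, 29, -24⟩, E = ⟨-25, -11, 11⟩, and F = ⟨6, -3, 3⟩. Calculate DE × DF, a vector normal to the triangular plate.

DE = (1, -40, 35)
DF = (32, -32, 27)
i: (-40)·27 - 35·(-32) = -1080 - (-1120) = 40
j: 35·32 - 1·27 = 1120 - 27 = 1093
k: 1·(-32) - (-40)·32 = -32 - (-1280) = 1248
DE × DF = (40, 1093, 1248)

(40, 1093, 1248)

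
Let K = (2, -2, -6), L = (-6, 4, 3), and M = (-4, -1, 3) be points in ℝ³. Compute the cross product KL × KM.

KL = (-8, 6, 9)
KM = (-6, 1, 9)
i: 6·9 - 9·1 = 54 - 9 = 45
j: 9·(-6) - (-8)·9 = -54 - (-72) = 18
k: (-8)·1 - 6·(-6) = -8 - (-36) = 28
KL × KM = (45, 18, 28)

(45, 18, 28)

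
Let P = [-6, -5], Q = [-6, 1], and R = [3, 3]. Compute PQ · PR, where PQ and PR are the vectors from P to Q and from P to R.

48

PQ = Q − P = (0, 6)
PR = R − P = (9, 8)
PQ · PR = 0·9 + 6·8 = 0 + 48 = 48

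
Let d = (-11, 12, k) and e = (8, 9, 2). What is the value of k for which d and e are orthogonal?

-10

d · e = (-11)·8 + 12·9 + k·2 = 20 + 2k
Set equal to 0: 2k = -20, so k = -10.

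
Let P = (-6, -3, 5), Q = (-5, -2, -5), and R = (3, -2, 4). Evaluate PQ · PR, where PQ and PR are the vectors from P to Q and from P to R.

20

PQ = Q − P = (1, 1, -10)
PR = R − P = (9, 1, -1)
PQ · PR = 1·9 + 1·1 + (-10)·(-1) = 9 + 1 + 10 = 20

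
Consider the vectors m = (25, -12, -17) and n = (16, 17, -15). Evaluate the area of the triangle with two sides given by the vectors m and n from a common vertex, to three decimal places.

i: (-12)·(-15) - (-17)·17 = 180 - (-289) = 469
j: (-17)·16 - 25·(-15) = -272 - (-375) = 103
k: 25·17 - (-12)·16 = 425 - (-192) = 617
m × n = (469, 103, 617)
|m × n| = √(469² + 103² + 617²) = √611259 ≈ 781.8305
area = ½ · 781.8305 ≈ 390.915

390.915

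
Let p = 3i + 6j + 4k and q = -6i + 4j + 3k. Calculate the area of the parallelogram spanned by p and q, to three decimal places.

i: 6·3 - 4·4 = 18 - 16 = 2
j: 4·(-6) - 3·3 = -24 - 9 = -33
k: 3·4 - 6·(-6) = 12 - (-36) = 48
p × q = (2, -33, 48)
|p × q| = √(2² + (-33)² + 48²) = √3397 ≈ 58.2838

58.284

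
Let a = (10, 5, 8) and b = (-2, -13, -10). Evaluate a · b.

-165

a · b = 10·(-2) + 5·(-13) + 8·(-10) = -20 - 65 - 80 = -165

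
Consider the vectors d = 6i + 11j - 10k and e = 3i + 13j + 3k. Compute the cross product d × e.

(163, -48, 45)

i: 11·3 - (-10)·13 = 33 - (-130) = 163
j: (-10)·3 - 6·3 = -30 - 18 = -48
k: 6·13 - 11·3 = 78 - 33 = 45
d × e = (163, -48, 45)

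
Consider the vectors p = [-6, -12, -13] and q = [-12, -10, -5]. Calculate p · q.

257

p · q = (-6)·(-12) + (-12)·(-10) + (-13)·(-5) = 72 + 120 + 65 = 257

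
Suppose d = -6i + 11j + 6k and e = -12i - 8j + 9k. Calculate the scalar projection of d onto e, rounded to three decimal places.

2.235

d · e = (-6)·(-12) + 11·(-8) + 6·9 = 72 - 88 + 54 = 38
|e| = √(144 + 64 + 81) = √289 ≈ 17.0000
comp_e d = 38 / √289 ≈ 2.235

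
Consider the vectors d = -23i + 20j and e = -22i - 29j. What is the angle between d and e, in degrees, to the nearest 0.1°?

d · e = (-23)·(-22) + 20·(-29) = 506 - 580 = -74
|d|² = 529 + 400 = 929,  |d| = √929 ≈ 30.479501
|e|² = 484 + 841 = 1325,  |e| = √1325 ≈ 36.400549
cos θ = -74 / (30.479501 · 36.400549) ≈ -0.06670
θ = arccos(-0.06670) ≈ 93.8°

93.8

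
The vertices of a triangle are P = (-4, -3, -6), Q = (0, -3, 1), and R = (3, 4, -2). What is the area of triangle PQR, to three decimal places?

PQ = (4, 0, 7),  PR = (7, 7, 4)
i: 0·4 - 7·7 = 0 - 49 = -49
j: 7·7 - 4·4 = 49 - 16 = 33
k: 4·7 - 0·7 = 28 - 0 = 28
PQ × PR = (-49, 33, 28)
|PQ × PR| = √4274 ≈ 65.3758
area = ½ · 65.3758 ≈ 32.688

32.688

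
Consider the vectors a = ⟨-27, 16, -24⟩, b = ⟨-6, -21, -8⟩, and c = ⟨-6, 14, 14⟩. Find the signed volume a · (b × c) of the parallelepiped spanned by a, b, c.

12066

b × c:
i: (-21)·14 - (-8)·14 = -294 - (-112) = -182
j: (-8)·(-6) - (-6)·14 = 48 - (-84) = 132
k: (-6)·14 - (-21)·(-6) = -84 - 126 = -210
b × c = (-182, 132, -210)
a · (b × c) = (-27)·(-182) + 16·132 + (-24)·(-210) = 4914 + 2112 + 5040 = 12066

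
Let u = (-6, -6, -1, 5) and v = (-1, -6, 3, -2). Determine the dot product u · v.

u · v = (-6)·(-1) + (-6)·(-6) + (-1)·3 + 5·(-2) = 6 + 36 - 3 - 10 = 29

29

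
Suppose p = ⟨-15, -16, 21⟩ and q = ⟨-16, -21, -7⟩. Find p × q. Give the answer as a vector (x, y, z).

i: (-16)·(-7) - 21·(-21) = 112 - (-441) = 553
j: 21·(-16) - (-15)·(-7) = -336 - 105 = -441
k: (-15)·(-21) - (-16)·(-16) = 315 - 256 = 59
p × q = (553, -441, 59)

(553, -441, 59)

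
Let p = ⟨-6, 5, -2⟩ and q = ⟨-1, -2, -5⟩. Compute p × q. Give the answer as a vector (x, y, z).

(-29, -28, 17)

i: 5·(-5) - (-2)·(-2) = -25 - 4 = -29
j: (-2)·(-1) - (-6)·(-5) = 2 - 30 = -28
k: (-6)·(-2) - 5·(-1) = 12 - (-5) = 17
p × q = (-29, -28, 17)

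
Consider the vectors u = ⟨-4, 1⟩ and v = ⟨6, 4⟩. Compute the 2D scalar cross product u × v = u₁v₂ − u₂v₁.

-22

(-4)·4 - 1·6 = -16 - 6 = -22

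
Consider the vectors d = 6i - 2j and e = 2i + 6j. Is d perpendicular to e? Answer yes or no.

yes

d · e = 6·2 + (-2)·6 = 12 - 12 = 0
Zero, so the vectors are orthogonal.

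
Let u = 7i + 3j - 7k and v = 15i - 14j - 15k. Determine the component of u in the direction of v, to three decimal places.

6.610

u · v = 7·15 + 3·(-14) + (-7)·(-15) = 105 - 42 + 105 = 168
|v| = √(225 + 196 + 225) = √646 ≈ 25.4165
comp_v u = 168 / √646 ≈ 6.610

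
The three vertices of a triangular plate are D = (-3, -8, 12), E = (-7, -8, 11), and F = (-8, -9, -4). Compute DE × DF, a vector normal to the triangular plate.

(-1, -59, 4)

DE = (-4, 0, -1)
DF = (-5, -1, -16)
i: 0·(-16) - (-1)·(-1) = 0 - 1 = -1
j: (-1)·(-5) - (-4)·(-16) = 5 - 64 = -59
k: (-4)·(-1) - 0·(-5) = 4 - 0 = 4
DE × DF = (-1, -59, 4)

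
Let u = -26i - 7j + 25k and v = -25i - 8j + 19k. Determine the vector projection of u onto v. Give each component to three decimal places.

u · v = (-26)·(-25) + (-7)·(-8) + 25·19 = 650 + 56 + 475 = 1181
|v|² = 625 + 64 + 361 = 1050
proj_v u = (1181/1050) · (-25, -8, 19) ≈ (-28.119, -8.998, 21.370)

(-28.119, -8.998, 21.370)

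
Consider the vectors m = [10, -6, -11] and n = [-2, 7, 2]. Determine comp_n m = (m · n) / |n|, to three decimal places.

-11.126

m · n = 10·(-2) + (-6)·7 + (-11)·2 = -20 - 42 - 22 = -84
|n| = √(4 + 49 + 4) = √57 ≈ 7.5498
comp_n m = -84 / √57 ≈ -11.126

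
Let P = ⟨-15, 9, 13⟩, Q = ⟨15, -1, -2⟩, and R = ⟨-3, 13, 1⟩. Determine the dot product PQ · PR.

500

PQ = Q − P = (30, -10, -15)
PR = R − P = (12, 4, -12)
PQ · PR = 30·12 + (-10)·4 + (-15)·(-12) = 360 - 40 + 180 = 500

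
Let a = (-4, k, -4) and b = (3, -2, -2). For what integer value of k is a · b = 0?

a · b = (-4)·3 + k·(-2) + (-4)·(-2) = -4 - 2k
Set equal to 0: -2k = 4, so k = -2.

-2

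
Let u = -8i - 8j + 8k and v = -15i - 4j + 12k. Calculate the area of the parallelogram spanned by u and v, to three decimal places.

111.427

i: (-8)·12 - 8·(-4) = -96 - (-32) = -64
j: 8·(-15) - (-8)·12 = -120 - (-96) = -24
k: (-8)·(-4) - (-8)·(-15) = 32 - 120 = -88
u × v = (-64, -24, -88)
|u × v| = √((-64)² + (-24)² + (-88)²) = √12416 ≈ 111.4271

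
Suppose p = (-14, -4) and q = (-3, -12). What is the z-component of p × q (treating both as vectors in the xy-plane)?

156

(-14)·(-12) - (-4)·(-3) = 168 - 12 = 156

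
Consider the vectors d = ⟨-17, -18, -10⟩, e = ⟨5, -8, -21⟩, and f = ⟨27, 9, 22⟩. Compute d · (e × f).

9355

e × f:
i: (-8)·22 - (-21)·9 = -176 - (-189) = 13
j: (-21)·27 - 5·22 = -567 - 110 = -677
k: 5·9 - (-8)·27 = 45 - (-216) = 261
e × f = (13, -677, 261)
d · (e × f) = (-17)·13 + (-18)·(-677) + (-10)·261 = -221 + 12186 - 2610 = 9355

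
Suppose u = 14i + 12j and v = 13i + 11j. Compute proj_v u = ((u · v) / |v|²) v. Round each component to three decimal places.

(14.076, 11.910)

u · v = 14·13 + 12·11 = 182 + 132 = 314
|v|² = 169 + 121 = 290
proj_v u = (314/290) · (13, 11) ≈ (14.076, 11.910)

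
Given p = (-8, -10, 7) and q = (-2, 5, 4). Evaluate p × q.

(-75, 18, -60)

i: (-10)·4 - 7·5 = -40 - 35 = -75
j: 7·(-2) - (-8)·4 = -14 - (-32) = 18
k: (-8)·5 - (-10)·(-2) = -40 - 20 = -60
p × q = (-75, 18, -60)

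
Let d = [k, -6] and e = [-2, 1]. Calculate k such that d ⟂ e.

d · e = k·(-2) + (-6)·1 = -6 - 2k
Set equal to 0: -2k = 6, so k = -3.

-3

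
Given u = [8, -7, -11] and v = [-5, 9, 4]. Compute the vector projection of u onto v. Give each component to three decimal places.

(6.025, -10.844, -4.820)

u · v = 8·(-5) + (-7)·9 + (-11)·4 = -40 - 63 - 44 = -147
|v|² = 25 + 81 + 16 = 122
proj_v u = (-147/122) · (-5, 9, 4) ≈ (6.025, -10.844, -4.820)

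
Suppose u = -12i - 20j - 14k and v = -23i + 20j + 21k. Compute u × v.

(-140, 574, -700)

i: (-20)·21 - (-14)·20 = -420 - (-280) = -140
j: (-14)·(-23) - (-12)·21 = 322 - (-252) = 574
k: (-12)·20 - (-20)·(-23) = -240 - 460 = -700
u × v = (-140, 574, -700)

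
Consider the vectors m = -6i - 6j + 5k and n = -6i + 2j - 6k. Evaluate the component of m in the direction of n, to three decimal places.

m · n = (-6)·(-6) + (-6)·2 + 5·(-6) = 36 - 12 - 30 = -6
|n| = √(36 + 4 + 36) = √76 ≈ 8.7178
comp_n m = -6 / √76 ≈ -0.688

-0.688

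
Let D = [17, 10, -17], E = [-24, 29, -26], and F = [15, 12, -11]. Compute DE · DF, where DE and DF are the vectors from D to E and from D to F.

66

DE = E − D = (-41, 19, -9)
DF = F − D = (-2, 2, 6)
DE · DF = (-41)·(-2) + 19·2 + (-9)·6 = 82 + 38 - 54 = 66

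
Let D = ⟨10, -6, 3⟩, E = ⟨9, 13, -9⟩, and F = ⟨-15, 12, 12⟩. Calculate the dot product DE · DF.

DE = E − D = (-1, 19, -12)
DF = F − D = (-25, 18, 9)
DE · DF = (-1)·(-25) + 19·18 + (-12)·9 = 25 + 342 - 108 = 259

259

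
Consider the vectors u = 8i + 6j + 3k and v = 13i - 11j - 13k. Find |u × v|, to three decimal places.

i: 6·(-13) - 3·(-11) = -78 - (-33) = -45
j: 3·13 - 8·(-13) = 39 - (-104) = 143
k: 8·(-11) - 6·13 = -88 - 78 = -166
u × v = (-45, 143, -166)
|u × v| = √((-45)² + 143² + (-166)²) = √50030 ≈ 223.6739

223.674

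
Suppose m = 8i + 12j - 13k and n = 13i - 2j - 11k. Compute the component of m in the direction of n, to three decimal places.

13.006

m · n = 8·13 + 12·(-2) + (-13)·(-11) = 104 - 24 + 143 = 223
|n| = √(169 + 4 + 121) = √294 ≈ 17.1464
comp_n m = 223 / √294 ≈ 13.006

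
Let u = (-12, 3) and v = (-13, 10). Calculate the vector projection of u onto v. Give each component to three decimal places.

u · v = (-12)·(-13) + 3·10 = 156 + 30 = 186
|v|² = 169 + 100 = 269
proj_v u = (186/269) · (-13, 10) ≈ (-8.989, 6.914)

(-8.989, 6.914)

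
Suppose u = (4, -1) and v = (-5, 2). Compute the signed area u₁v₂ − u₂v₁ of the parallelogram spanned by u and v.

4·2 - (-1)·(-5) = 8 - 5 = 3

3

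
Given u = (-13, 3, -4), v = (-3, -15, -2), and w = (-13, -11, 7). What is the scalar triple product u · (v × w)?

2440

v × w:
i: (-15)·7 - (-2)·(-11) = -105 - 22 = -127
j: (-2)·(-13) - (-3)·7 = 26 - (-21) = 47
k: (-3)·(-11) - (-15)·(-13) = 33 - 195 = -162
v × w = (-127, 47, -162)
u · (v × w) = (-13)·(-127) + 3·47 + (-4)·(-162) = 1651 + 141 + 648 = 2440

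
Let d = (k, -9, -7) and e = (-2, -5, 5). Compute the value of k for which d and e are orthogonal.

d · e = k·(-2) + (-9)·(-5) + (-7)·5 = 10 - 2k
Set equal to 0: -2k = -10, so k = 5.

5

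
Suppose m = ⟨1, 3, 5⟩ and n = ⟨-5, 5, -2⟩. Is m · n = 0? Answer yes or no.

m · n = 1·(-5) + 3·5 + 5·(-2) = -5 + 15 - 10 = 0
Zero, so the vectors are orthogonal.

yes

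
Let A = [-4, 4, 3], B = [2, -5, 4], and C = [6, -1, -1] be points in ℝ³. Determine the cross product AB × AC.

(41, 34, 60)

AB = (6, -9, 1)
AC = (10, -5, -4)
i: (-9)·(-4) - 1·(-5) = 36 - (-5) = 41
j: 1·10 - 6·(-4) = 10 - (-24) = 34
k: 6·(-5) - (-9)·10 = -30 - (-90) = 60
AB × AC = (41, 34, 60)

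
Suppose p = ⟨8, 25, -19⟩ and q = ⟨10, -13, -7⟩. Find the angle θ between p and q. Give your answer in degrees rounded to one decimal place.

101.2

p · q = 8·10 + 25·(-13) + (-19)·(-7) = 80 - 325 + 133 = -112
|p|² = 64 + 625 + 361 = 1050,  |p| = √1050 ≈ 32.403703
|q|² = 100 + 169 + 49 = 318,  |q| = √318 ≈ 17.832555
cos θ = -112 / (32.403703 · 17.832555) ≈ -0.19383
θ = arccos(-0.19383) ≈ 101.2°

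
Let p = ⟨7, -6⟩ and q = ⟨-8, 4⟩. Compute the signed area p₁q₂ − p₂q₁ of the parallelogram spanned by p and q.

-20

7·4 - (-6)·(-8) = 28 - 48 = -20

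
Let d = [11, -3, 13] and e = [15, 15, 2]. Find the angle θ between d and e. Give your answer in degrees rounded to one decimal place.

d · e = 11·15 + (-3)·15 + 13·2 = 165 - 45 + 26 = 146
|d|² = 121 + 9 + 169 = 299,  |d| = √299 ≈ 17.291616
|e|² = 225 + 225 + 4 = 454,  |e| = √454 ≈ 21.307276
cos θ = 146 / (17.291616 · 21.307276) ≈ 0.39627
θ = arccos(0.39627) ≈ 66.7°

66.7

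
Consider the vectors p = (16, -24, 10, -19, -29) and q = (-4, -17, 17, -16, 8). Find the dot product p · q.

586

p · q = 16·(-4) + (-24)·(-17) + 10·17 + (-19)·(-16) + (-29)·8 = -64 + 408 + 170 + 304 - 232 = 586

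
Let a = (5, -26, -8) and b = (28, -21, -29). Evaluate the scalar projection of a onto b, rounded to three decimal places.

a · b = 5·28 + (-26)·(-21) + (-8)·(-29) = 140 + 546 + 232 = 918
|b| = √(784 + 441 + 841) = √2066 ≈ 45.4533
comp_b a = 918 / √2066 ≈ 20.197

20.197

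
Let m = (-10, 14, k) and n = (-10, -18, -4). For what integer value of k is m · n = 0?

-38

m · n = (-10)·(-10) + 14·(-18) + k·(-4) = -152 - 4k
Set equal to 0: -4k = 152, so k = -38.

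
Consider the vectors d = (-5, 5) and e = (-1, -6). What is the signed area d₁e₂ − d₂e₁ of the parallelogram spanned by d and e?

(-5)·(-6) - 5·(-1) = 30 - (-5) = 35

35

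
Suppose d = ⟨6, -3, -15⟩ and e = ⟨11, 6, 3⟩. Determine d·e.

d · e = 6·11 + (-3)·6 + (-15)·3 = 66 - 18 - 45 = 3

3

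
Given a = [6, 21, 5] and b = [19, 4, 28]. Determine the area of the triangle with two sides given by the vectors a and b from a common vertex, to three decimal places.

342.264

i: 21·28 - 5·4 = 588 - 20 = 568
j: 5·19 - 6·28 = 95 - 168 = -73
k: 6·4 - 21·19 = 24 - 399 = -375
a × b = (568, -73, -375)
|a × b| = √(568² + (-73)² + (-375)²) = √468578 ≈ 684.5276
area = ½ · 684.5276 ≈ 342.264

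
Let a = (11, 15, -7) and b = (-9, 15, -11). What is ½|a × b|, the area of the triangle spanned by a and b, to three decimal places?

178.505

i: 15·(-11) - (-7)·15 = -165 - (-105) = -60
j: (-7)·(-9) - 11·(-11) = 63 - (-121) = 184
k: 11·15 - 15·(-9) = 165 - (-135) = 300
a × b = (-60, 184, 300)
|a × b| = √((-60)² + 184² + 300²) = √127456 ≈ 357.0098
area = ½ · 357.0098 ≈ 178.505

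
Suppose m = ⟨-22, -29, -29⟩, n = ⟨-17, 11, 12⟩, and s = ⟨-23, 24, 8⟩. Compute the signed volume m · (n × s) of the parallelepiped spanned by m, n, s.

n × s:
i: 11·8 - 12·24 = 88 - 288 = -200
j: 12·(-23) - (-17)·8 = -276 - (-136) = -140
k: (-17)·24 - 11·(-23) = -408 - (-253) = -155
n × s = (-200, -140, -155)
m · (n × s) = (-22)·(-200) + (-29)·(-140) + (-29)·(-155) = 4400 + 4060 + 4495 = 12955

12955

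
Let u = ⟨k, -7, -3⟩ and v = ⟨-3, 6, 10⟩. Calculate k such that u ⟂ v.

u · v = k·(-3) + (-7)·6 + (-3)·10 = -72 - 3k
Set equal to 0: -3k = 72, so k = -24.

-24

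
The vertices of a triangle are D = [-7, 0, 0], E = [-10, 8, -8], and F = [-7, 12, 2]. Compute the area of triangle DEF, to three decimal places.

58.898

DE = (-3, 8, -8),  DF = (0, 12, 2)
i: 8·2 - (-8)·12 = 16 - (-96) = 112
j: (-8)·0 - (-3)·2 = 0 - (-6) = 6
k: (-3)·12 - 8·0 = -36 - 0 = -36
DE × DF = (112, 6, -36)
|DE × DF| = √13876 ≈ 117.7964
area = ½ · 117.7964 ≈ 58.898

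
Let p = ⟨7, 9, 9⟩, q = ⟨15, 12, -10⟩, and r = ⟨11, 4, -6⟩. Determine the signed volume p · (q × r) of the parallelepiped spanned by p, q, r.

q × r:
i: 12·(-6) - (-10)·4 = -72 - (-40) = -32
j: (-10)·11 - 15·(-6) = -110 - (-90) = -20
k: 15·4 - 12·11 = 60 - 132 = -72
q × r = (-32, -20, -72)
p · (q × r) = 7·(-32) + 9·(-20) + 9·(-72) = -224 - 180 - 648 = -1052

-1052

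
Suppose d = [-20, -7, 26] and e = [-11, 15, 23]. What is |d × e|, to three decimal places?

i: (-7)·23 - 26·15 = -161 - 390 = -551
j: 26·(-11) - (-20)·23 = -286 - (-460) = 174
k: (-20)·15 - (-7)·(-11) = -300 - 77 = -377
d × e = (-551, 174, -377)
|d × e| = √((-551)² + 174² + (-377)²) = √476006 ≈ 689.9319

689.932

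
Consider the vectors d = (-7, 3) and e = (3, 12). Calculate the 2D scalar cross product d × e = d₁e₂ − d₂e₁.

(-7)·12 - 3·3 = -84 - 9 = -93

-93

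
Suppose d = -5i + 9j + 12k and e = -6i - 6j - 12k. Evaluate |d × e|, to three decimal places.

160.549

i: 9·(-12) - 12·(-6) = -108 - (-72) = -36
j: 12·(-6) - (-5)·(-12) = -72 - 60 = -132
k: (-5)·(-6) - 9·(-6) = 30 - (-54) = 84
d × e = (-36, -132, 84)
|d × e| = √((-36)² + (-132)² + 84²) = √25776 ≈ 160.5491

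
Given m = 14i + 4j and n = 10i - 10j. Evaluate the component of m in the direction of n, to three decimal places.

7.071

m · n = 14·10 + 4·(-10) = 140 - 40 = 100
|n| = √(100 + 100) = √200 ≈ 14.1421
comp_n m = 100 / √200 ≈ 7.071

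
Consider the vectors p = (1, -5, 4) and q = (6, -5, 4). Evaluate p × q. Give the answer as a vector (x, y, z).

(0, 20, 25)

i: (-5)·4 - 4·(-5) = -20 - (-20) = 0
j: 4·6 - 1·4 = 24 - 4 = 20
k: 1·(-5) - (-5)·6 = -5 - (-30) = 25
p × q = (0, 20, 25)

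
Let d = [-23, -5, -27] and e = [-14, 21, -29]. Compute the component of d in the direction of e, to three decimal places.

d · e = (-23)·(-14) + (-5)·21 + (-27)·(-29) = 322 - 105 + 783 = 1000
|e| = √(196 + 441 + 841) = √1478 ≈ 38.4448
comp_e d = 1000 / √1478 ≈ 26.011

26.011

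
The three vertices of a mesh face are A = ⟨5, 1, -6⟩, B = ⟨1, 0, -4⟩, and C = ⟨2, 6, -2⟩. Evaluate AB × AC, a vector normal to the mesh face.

AB = (-4, -1, 2)
AC = (-3, 5, 4)
i: (-1)·4 - 2·5 = -4 - 10 = -14
j: 2·(-3) - (-4)·4 = -6 - (-16) = 10
k: (-4)·5 - (-1)·(-3) = -20 - 3 = -23
AB × AC = (-14, 10, -23)

(-14, 10, -23)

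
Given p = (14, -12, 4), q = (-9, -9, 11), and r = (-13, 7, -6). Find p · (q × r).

q × r:
i: (-9)·(-6) - 11·7 = 54 - 77 = -23
j: 11·(-13) - (-9)·(-6) = -143 - 54 = -197
k: (-9)·7 - (-9)·(-13) = -63 - 117 = -180
q × r = (-23, -197, -180)
p · (q × r) = 14·(-23) + (-12)·(-197) + 4·(-180) = -322 + 2364 - 720 = 1322

1322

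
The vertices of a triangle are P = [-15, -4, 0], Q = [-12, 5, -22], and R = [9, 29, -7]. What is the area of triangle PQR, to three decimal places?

421.399

PQ = (3, 9, -22),  PR = (24, 33, -7)
i: 9·(-7) - (-22)·33 = -63 - (-726) = 663
j: (-22)·24 - 3·(-7) = -528 - (-21) = -507
k: 3·33 - 9·24 = 99 - 216 = -117
PQ × PR = (663, -507, -117)
|PQ × PR| = √710307 ≈ 842.7971
area = ½ · 842.7971 ≈ 421.399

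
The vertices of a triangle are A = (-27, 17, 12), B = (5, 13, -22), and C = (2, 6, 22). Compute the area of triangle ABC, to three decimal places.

AB = (32, -4, -34),  AC = (29, -11, 10)
i: (-4)·10 - (-34)·(-11) = -40 - 374 = -414
j: (-34)·29 - 32·10 = -986 - 320 = -1306
k: 32·(-11) - (-4)·29 = -352 - (-116) = -236
AB × AC = (-414, -1306, -236)
|AB × AC| = √1932728 ≈ 1390.2259
area = ½ · 1390.2259 ≈ 695.113

695.113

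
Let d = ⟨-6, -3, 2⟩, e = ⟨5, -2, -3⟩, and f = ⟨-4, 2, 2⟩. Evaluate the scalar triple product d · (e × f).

e × f:
i: (-2)·2 - (-3)·2 = -4 - (-6) = 2
j: (-3)·(-4) - 5·2 = 12 - 10 = 2
k: 5·2 - (-2)·(-4) = 10 - 8 = 2
e × f = (2, 2, 2)
d · (e × f) = (-6)·2 + (-3)·2 + 2·2 = -12 - 6 + 4 = -14

-14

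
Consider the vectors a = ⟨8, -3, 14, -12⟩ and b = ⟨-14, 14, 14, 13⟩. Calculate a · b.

a · b = 8·(-14) + (-3)·14 + 14·14 + (-12)·13 = -112 - 42 + 196 - 156 = -114

-114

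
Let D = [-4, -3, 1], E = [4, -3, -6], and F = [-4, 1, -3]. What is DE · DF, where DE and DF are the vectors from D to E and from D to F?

DE = E − D = (8, 0, -7)
DF = F − D = (0, 4, -4)
DE · DF = 8·0 + 0·4 + (-7)·(-4) = 0 + 0 + 28 = 28

28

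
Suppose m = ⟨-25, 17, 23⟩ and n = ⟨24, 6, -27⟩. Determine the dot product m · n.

m · n = (-25)·24 + 17·6 + 23·(-27) = -600 + 102 - 621 = -1119

-1119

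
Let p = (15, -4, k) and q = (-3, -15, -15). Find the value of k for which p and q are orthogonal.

p · q = 15·(-3) + (-4)·(-15) + k·(-15) = 15 - 15k
Set equal to 0: -15k = -15, so k = 1.

1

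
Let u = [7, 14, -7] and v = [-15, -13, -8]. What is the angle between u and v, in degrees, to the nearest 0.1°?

129.0

u · v = 7·(-15) + 14·(-13) + (-7)·(-8) = -105 - 182 + 56 = -231
|u|² = 49 + 196 + 49 = 294,  |u| = √294 ≈ 17.146428
|v|² = 225 + 169 + 64 = 458,  |v| = √458 ≈ 21.400935
cos θ = -231 / (17.146428 · 21.400935) ≈ -0.62951
θ = arccos(-0.62951) ≈ 129.0°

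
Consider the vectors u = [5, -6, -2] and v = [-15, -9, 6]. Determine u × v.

i: (-6)·6 - (-2)·(-9) = -36 - 18 = -54
j: (-2)·(-15) - 5·6 = 30 - 30 = 0
k: 5·(-9) - (-6)·(-15) = -45 - 90 = -135
u × v = (-54, 0, -135)

(-54, 0, -135)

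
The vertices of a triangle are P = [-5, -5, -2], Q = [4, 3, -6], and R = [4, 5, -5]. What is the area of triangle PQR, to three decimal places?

PQ = (9, 8, -4),  PR = (9, 10, -3)
i: 8·(-3) - (-4)·10 = -24 - (-40) = 16
j: (-4)·9 - 9·(-3) = -36 - (-27) = -9
k: 9·10 - 8·9 = 90 - 72 = 18
PQ × PR = (16, -9, 18)
|PQ × PR| = √661 ≈ 25.7099
area = ½ · 25.7099 ≈ 12.855

12.855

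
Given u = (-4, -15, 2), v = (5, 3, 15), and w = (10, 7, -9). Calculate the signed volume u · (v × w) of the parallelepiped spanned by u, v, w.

v × w:
i: 3·(-9) - 15·7 = -27 - 105 = -132
j: 15·10 - 5·(-9) = 150 - (-45) = 195
k: 5·7 - 3·10 = 35 - 30 = 5
v × w = (-132, 195, 5)
u · (v × w) = (-4)·(-132) + (-15)·195 + 2·5 = 528 - 2925 + 10 = -2387

-2387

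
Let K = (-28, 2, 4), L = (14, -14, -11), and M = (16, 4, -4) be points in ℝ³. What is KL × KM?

(158, -324, 788)

KL = (42, -16, -15)
KM = (44, 2, -8)
i: (-16)·(-8) - (-15)·2 = 128 - (-30) = 158
j: (-15)·44 - 42·(-8) = -660 - (-336) = -324
k: 42·2 - (-16)·44 = 84 - (-704) = 788
KL × KM = (158, -324, 788)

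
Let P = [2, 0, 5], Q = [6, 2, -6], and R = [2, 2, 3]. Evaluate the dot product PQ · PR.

26

PQ = Q − P = (4, 2, -11)
PR = R − P = (0, 2, -2)
PQ · PR = 4·0 + 2·2 + (-11)·(-2) = 0 + 4 + 22 = 26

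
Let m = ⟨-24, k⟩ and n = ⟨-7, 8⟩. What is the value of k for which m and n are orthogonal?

-21

m · n = (-24)·(-7) + k·8 = 168 + 8k
Set equal to 0: 8k = -168, so k = -21.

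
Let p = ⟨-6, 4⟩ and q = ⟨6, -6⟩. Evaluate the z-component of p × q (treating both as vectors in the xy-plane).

(-6)·(-6) - 4·6 = 36 - 24 = 12

12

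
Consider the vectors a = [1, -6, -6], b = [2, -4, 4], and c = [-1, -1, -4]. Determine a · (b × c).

b × c:
i: (-4)·(-4) - 4·(-1) = 16 - (-4) = 20
j: 4·(-1) - 2·(-4) = -4 - (-8) = 4
k: 2·(-1) - (-4)·(-1) = -2 - 4 = -6
b × c = (20, 4, -6)
a · (b × c) = 1·20 + (-6)·4 + (-6)·(-6) = 20 - 24 + 36 = 32

32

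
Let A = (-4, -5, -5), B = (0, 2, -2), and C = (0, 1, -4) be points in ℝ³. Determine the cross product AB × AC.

(-11, 8, -4)

AB = (4, 7, 3)
AC = (4, 6, 1)
i: 7·1 - 3·6 = 7 - 18 = -11
j: 3·4 - 4·1 = 12 - 4 = 8
k: 4·6 - 7·4 = 24 - 28 = -4
AB × AC = (-11, 8, -4)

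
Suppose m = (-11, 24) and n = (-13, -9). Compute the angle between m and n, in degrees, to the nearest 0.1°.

m · n = (-11)·(-13) + 24·(-9) = 143 - 216 = -73
|m|² = 121 + 576 = 697,  |m| = √697 ≈ 26.400758
|n|² = 169 + 81 = 250,  |n| = √250 ≈ 15.811388
cos θ = -73 / (26.400758 · 15.811388) ≈ -0.17488
θ = arccos(-0.17488) ≈ 100.1°

100.1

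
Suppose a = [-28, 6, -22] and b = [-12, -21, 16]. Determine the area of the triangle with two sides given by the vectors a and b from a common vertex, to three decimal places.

518.773

i: 6·16 - (-22)·(-21) = 96 - 462 = -366
j: (-22)·(-12) - (-28)·16 = 264 - (-448) = 712
k: (-28)·(-21) - 6·(-12) = 588 - (-72) = 660
a × b = (-366, 712, 660)
|a × b| = √((-366)² + 712² + 660²) = √1076500 ≈ 1037.5452
area = ½ · 1037.5452 ≈ 518.773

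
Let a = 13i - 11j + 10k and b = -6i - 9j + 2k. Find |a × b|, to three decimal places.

i: (-11)·2 - 10·(-9) = -22 - (-90) = 68
j: 10·(-6) - 13·2 = -60 - 26 = -86
k: 13·(-9) - (-11)·(-6) = -117 - 66 = -183
a × b = (68, -86, -183)
|a × b| = √(68² + (-86)² + (-183)²) = √45509 ≈ 213.3284

213.328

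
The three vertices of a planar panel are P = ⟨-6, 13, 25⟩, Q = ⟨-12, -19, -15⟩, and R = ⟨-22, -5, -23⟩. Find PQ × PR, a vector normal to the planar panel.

(816, 352, -404)

PQ = (-6, -32, -40)
PR = (-16, -18, -48)
i: (-32)·(-48) - (-40)·(-18) = 1536 - 720 = 816
j: (-40)·(-16) - (-6)·(-48) = 640 - 288 = 352
k: (-6)·(-18) - (-32)·(-16) = 108 - 512 = -404
PQ × PR = (816, 352, -404)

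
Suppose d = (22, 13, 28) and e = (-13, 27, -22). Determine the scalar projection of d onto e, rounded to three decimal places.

-14.822

d · e = 22·(-13) + 13·27 + 28·(-22) = -286 + 351 - 616 = -551
|e| = √(169 + 729 + 484) = √1382 ≈ 37.1753
comp_e d = -551 / √1382 ≈ -14.822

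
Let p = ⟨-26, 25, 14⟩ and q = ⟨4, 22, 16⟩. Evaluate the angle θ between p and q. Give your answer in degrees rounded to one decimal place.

51.0

p · q = (-26)·4 + 25·22 + 14·16 = -104 + 550 + 224 = 670
|p|² = 676 + 625 + 196 = 1497,  |p| = √1497 ≈ 38.691084
|q|² = 16 + 484 + 256 = 756,  |q| = √756 ≈ 27.495454
cos θ = 670 / (38.691084 · 27.495454) ≈ 0.62980
θ = arccos(0.62980) ≈ 51.0°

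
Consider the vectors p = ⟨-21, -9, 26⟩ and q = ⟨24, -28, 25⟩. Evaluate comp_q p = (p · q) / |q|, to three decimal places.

p · q = (-21)·24 + (-9)·(-28) + 26·25 = -504 + 252 + 650 = 398
|q| = √(576 + 784 + 625) = √1985 ≈ 44.5533
comp_q p = 398 / √1985 ≈ 8.933

8.933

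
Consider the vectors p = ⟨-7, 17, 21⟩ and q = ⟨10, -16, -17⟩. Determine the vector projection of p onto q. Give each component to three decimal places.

(-10.837, 17.340, 18.423)

p · q = (-7)·10 + 17·(-16) + 21·(-17) = -70 - 272 - 357 = -699
|q|² = 100 + 256 + 289 = 645
proj_q p = (-699/645) · (10, -16, -17) ≈ (-10.837, 17.340, 18.423)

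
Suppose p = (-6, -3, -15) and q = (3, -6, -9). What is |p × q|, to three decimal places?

125.678

i: (-3)·(-9) - (-15)·(-6) = 27 - 90 = -63
j: (-15)·3 - (-6)·(-9) = -45 - 54 = -99
k: (-6)·(-6) - (-3)·3 = 36 - (-9) = 45
p × q = (-63, -99, 45)
|p × q| = √((-63)² + (-99)² + 45²) = √15795 ≈ 125.6782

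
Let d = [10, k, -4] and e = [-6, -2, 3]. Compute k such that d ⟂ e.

d · e = 10·(-6) + k·(-2) + (-4)·3 = -72 - 2k
Set equal to 0: -2k = 72, so k = -36.

-36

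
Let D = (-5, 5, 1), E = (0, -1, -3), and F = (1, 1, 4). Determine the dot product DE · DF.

42

DE = E − D = (5, -6, -4)
DF = F − D = (6, -4, 3)
DE · DF = 5·6 + (-6)·(-4) + (-4)·3 = 30 + 24 - 12 = 42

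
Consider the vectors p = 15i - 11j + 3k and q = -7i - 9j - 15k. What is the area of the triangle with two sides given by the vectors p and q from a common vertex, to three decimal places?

175.659

i: (-11)·(-15) - 3·(-9) = 165 - (-27) = 192
j: 3·(-7) - 15·(-15) = -21 - (-225) = 204
k: 15·(-9) - (-11)·(-7) = -135 - 77 = -212
p × q = (192, 204, -212)
|p × q| = √(192² + 204² + (-212)²) = √123424 ≈ 351.3175
area = ½ · 351.3175 ≈ 175.659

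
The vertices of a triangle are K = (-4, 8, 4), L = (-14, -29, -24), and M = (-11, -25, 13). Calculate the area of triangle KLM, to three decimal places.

645.540

KL = (-10, -37, -28),  KM = (-7, -33, 9)
i: (-37)·9 - (-28)·(-33) = -333 - 924 = -1257
j: (-28)·(-7) - (-10)·9 = 196 - (-90) = 286
k: (-10)·(-33) - (-37)·(-7) = 330 - 259 = 71
KL × KM = (-1257, 286, 71)
|KL × KM| = √1666886 ≈ 1291.0794
area = ½ · 1291.0794 ≈ 645.540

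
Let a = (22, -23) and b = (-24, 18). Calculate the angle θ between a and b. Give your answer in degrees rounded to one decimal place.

170.6

a · b = 22·(-24) + (-23)·18 = -528 - 414 = -942
|a|² = 484 + 529 = 1013,  |a| = √1013 ≈ 31.827661
|b|² = 576 + 324 = 900,  |b| = √900 ≈ 30.000000
cos θ = -942 / (31.827661 · 30.000000) ≈ -0.98656
θ = arccos(-0.98656) ≈ 170.6°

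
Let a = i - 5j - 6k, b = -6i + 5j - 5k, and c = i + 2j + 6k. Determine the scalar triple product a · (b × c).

-13

b × c:
i: 5·6 - (-5)·2 = 30 - (-10) = 40
j: (-5)·1 - (-6)·6 = -5 - (-36) = 31
k: (-6)·2 - 5·1 = -12 - 5 = -17
b × c = (40, 31, -17)
a · (b × c) = 1·40 + (-5)·31 + (-6)·(-17) = 40 - 155 + 102 = -13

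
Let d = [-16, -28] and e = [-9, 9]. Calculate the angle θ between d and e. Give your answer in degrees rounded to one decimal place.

d · e = (-16)·(-9) + (-28)·9 = 144 - 252 = -108
|d|² = 256 + 784 = 1040,  |d| = √1040 ≈ 32.249031
|e|² = 81 + 81 = 162,  |e| = √162 ≈ 12.727922
cos θ = -108 / (32.249031 · 12.727922) ≈ -0.26312
θ = arccos(-0.26312) ≈ 105.3°

105.3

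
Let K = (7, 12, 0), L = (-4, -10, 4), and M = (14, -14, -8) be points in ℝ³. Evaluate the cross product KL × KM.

KL = (-11, -22, 4)
KM = (7, -26, -8)
i: (-22)·(-8) - 4·(-26) = 176 - (-104) = 280
j: 4·7 - (-11)·(-8) = 28 - 88 = -60
k: (-11)·(-26) - (-22)·7 = 286 - (-154) = 440
KL × KM = (280, -60, 440)

(280, -60, 440)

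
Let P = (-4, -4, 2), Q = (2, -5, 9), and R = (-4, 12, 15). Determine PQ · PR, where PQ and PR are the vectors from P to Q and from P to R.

PQ = Q − P = (6, -1, 7)
PR = R − P = (0, 16, 13)
PQ · PR = 6·0 + (-1)·16 + 7·13 = 0 - 16 + 91 = 75

75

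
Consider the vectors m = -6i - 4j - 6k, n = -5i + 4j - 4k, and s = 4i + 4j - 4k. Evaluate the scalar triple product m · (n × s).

n × s:
i: 4·(-4) - (-4)·4 = -16 - (-16) = 0
j: (-4)·4 - (-5)·(-4) = -16 - 20 = -36
k: (-5)·4 - 4·4 = -20 - 16 = -36
n × s = (0, -36, -36)
m · (n × s) = (-6)·0 + (-4)·(-36) + (-6)·(-36) = 0 + 144 + 216 = 360

360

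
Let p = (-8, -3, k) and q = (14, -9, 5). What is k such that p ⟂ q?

17

p · q = (-8)·14 + (-3)·(-9) + k·5 = -85 + 5k
Set equal to 0: 5k = 85, so k = 17.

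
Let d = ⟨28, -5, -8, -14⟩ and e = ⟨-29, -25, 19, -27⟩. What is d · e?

-461

d · e = 28·(-29) + (-5)·(-25) + (-8)·19 + (-14)·(-27) = -812 + 125 - 152 + 378 = -461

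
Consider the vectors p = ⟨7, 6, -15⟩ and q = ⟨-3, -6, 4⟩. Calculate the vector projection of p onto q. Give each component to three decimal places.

(5.754, 11.508, -7.672)

p · q = 7·(-3) + 6·(-6) + (-15)·4 = -21 - 36 - 60 = -117
|q|² = 9 + 36 + 16 = 61
proj_q p = (-117/61) · (-3, -6, 4) ≈ (5.754, 11.508, -7.672)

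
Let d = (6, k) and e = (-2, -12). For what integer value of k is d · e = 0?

-1

d · e = 6·(-2) + k·(-12) = -12 - 12k
Set equal to 0: -12k = 12, so k = -1.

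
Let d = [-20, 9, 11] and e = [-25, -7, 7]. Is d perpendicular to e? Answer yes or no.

no

d · e = (-20)·(-25) + 9·(-7) + 11·7 = 500 - 63 + 77 = 514
Nonzero, so the vectors are not orthogonal.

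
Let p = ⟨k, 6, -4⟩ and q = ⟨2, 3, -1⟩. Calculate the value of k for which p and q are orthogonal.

-11

p · q = k·2 + 6·3 + (-4)·(-1) = 22 + 2k
Set equal to 0: 2k = -22, so k = -11.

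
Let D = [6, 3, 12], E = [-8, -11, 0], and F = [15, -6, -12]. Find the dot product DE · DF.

288

DE = E − D = (-14, -14, -12)
DF = F − D = (9, -9, -24)
DE · DF = (-14)·9 + (-14)·(-9) + (-12)·(-24) = -126 + 126 + 288 = 288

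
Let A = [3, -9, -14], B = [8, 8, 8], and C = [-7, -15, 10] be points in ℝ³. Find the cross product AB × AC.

(540, -340, 140)

AB = (5, 17, 22)
AC = (-10, -6, 24)
i: 17·24 - 22·(-6) = 408 - (-132) = 540
j: 22·(-10) - 5·24 = -220 - 120 = -340
k: 5·(-6) - 17·(-10) = -30 - (-170) = 140
AB × AC = (540, -340, 140)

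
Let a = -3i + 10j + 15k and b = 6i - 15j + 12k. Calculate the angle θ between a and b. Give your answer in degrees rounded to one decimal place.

a · b = (-3)·6 + 10·(-15) + 15·12 = -18 - 150 + 180 = 12
|a|² = 9 + 100 + 225 = 334,  |a| = √334 ≈ 18.275667
|b|² = 36 + 225 + 144 = 405,  |b| = √405 ≈ 20.124612
cos θ = 12 / (18.275667 · 20.124612) ≈ 0.03263
θ = arccos(0.03263) ≈ 88.1°

88.1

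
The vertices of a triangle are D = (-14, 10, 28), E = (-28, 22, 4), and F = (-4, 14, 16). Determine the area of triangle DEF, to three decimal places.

223.464

DE = (-14, 12, -24),  DF = (10, 4, -12)
i: 12·(-12) - (-24)·4 = -144 - (-96) = -48
j: (-24)·10 - (-14)·(-12) = -240 - 168 = -408
k: (-14)·4 - 12·10 = -56 - 120 = -176
DE × DF = (-48, -408, -176)
|DE × DF| = √199744 ≈ 446.9273
area = ½ · 446.9273 ≈ 223.464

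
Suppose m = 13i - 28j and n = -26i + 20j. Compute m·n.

-898

m · n = 13·(-26) + (-28)·20 = -338 - 560 = -898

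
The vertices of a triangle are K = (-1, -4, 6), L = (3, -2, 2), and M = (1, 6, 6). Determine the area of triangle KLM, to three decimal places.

KL = (4, 2, -4),  KM = (2, 10, 0)
i: 2·0 - (-4)·10 = 0 - (-40) = 40
j: (-4)·2 - 4·0 = -8 - 0 = -8
k: 4·10 - 2·2 = 40 - 4 = 36
KL × KM = (40, -8, 36)
|KL × KM| = √2960 ≈ 54.4059
area = ½ · 54.4059 ≈ 27.203

27.203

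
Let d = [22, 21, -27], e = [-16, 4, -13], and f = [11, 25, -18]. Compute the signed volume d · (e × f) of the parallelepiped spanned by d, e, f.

e × f:
i: 4·(-18) - (-13)·25 = -72 - (-325) = 253
j: (-13)·11 - (-16)·(-18) = -143 - 288 = -431
k: (-16)·25 - 4·11 = -400 - 44 = -444
e × f = (253, -431, -444)
d · (e × f) = 22·253 + 21·(-431) + (-27)·(-444) = 5566 - 9051 + 11988 = 8503

8503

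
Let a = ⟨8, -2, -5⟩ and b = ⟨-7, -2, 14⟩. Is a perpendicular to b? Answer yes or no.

no

a · b = 8·(-7) + (-2)·(-2) + (-5)·14 = -56 + 4 - 70 = -122
Nonzero, so the vectors are not orthogonal.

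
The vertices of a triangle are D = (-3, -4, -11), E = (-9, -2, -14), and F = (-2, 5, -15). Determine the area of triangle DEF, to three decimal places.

32.504

DE = (-6, 2, -3),  DF = (1, 9, -4)
i: 2·(-4) - (-3)·9 = -8 - (-27) = 19
j: (-3)·1 - (-6)·(-4) = -3 - 24 = -27
k: (-6)·9 - 2·1 = -54 - 2 = -56
DE × DF = (19, -27, -56)
|DE × DF| = √4226 ≈ 65.0077
area = ½ · 65.0077 ≈ 32.504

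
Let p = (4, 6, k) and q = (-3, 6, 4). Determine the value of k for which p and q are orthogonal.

-6

p · q = 4·(-3) + 6·6 + k·4 = 24 + 4k
Set equal to 0: 4k = -24, so k = -6.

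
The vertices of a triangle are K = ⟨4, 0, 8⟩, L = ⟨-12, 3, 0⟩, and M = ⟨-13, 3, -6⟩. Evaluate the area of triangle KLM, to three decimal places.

44.936

KL = (-16, 3, -8),  KM = (-17, 3, -14)
i: 3·(-14) - (-8)·3 = -42 - (-24) = -18
j: (-8)·(-17) - (-16)·(-14) = 136 - 224 = -88
k: (-16)·3 - 3·(-17) = -48 - (-51) = 3
KL × KM = (-18, -88, 3)
|KL × KM| = √8077 ≈ 89.8721
area = ½ · 89.8721 ≈ 44.936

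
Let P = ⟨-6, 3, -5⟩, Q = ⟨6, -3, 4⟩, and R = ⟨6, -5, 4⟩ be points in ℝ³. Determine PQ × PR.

PQ = (12, -6, 9)
PR = (12, -8, 9)
i: (-6)·9 - 9·(-8) = -54 - (-72) = 18
j: 9·12 - 12·9 = 108 - 108 = 0
k: 12·(-8) - (-6)·12 = -96 - (-72) = -24
PQ × PR = (18, 0, -24)

(18, 0, -24)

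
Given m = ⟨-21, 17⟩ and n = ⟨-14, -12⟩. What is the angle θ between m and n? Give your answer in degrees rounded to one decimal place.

m · n = (-21)·(-14) + 17·(-12) = 294 - 204 = 90
|m|² = 441 + 289 = 730,  |m| = √730 ≈ 27.018512
|n|² = 196 + 144 = 340,  |n| = √340 ≈ 18.439089
cos θ = 90 / (27.018512 · 18.439089) ≈ 0.18065
θ = arccos(0.18065) ≈ 79.6°

79.6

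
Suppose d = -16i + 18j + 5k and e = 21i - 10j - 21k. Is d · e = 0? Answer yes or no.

no

d · e = (-16)·21 + 18·(-10) + 5·(-21) = -336 - 180 - 105 = -621
Nonzero, so the vectors are not orthogonal.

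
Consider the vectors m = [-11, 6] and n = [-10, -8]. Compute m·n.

62

m · n = (-11)·(-10) + 6·(-8) = 110 - 48 = 62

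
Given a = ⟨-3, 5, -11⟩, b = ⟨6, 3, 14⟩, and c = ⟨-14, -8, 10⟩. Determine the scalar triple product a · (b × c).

b × c:
i: 3·10 - 14·(-8) = 30 - (-112) = 142
j: 14·(-14) - 6·10 = -196 - 60 = -256
k: 6·(-8) - 3·(-14) = -48 - (-42) = -6
b × c = (142, -256, -6)
a · (b × c) = (-3)·142 + 5·(-256) + (-11)·(-6) = -426 - 1280 + 66 = -1640

-1640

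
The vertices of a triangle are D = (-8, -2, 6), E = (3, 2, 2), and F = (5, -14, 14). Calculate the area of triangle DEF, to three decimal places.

115.879

DE = (11, 4, -4),  DF = (13, -12, 8)
i: 4·8 - (-4)·(-12) = 32 - 48 = -16
j: (-4)·13 - 11·8 = -52 - 88 = -140
k: 11·(-12) - 4·13 = -132 - 52 = -184
DE × DF = (-16, -140, -184)
|DE × DF| = √53712 ≈ 231.7585
area = ½ · 231.7585 ≈ 115.879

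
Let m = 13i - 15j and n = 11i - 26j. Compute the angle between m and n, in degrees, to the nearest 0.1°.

18.0

m · n = 13·11 + (-15)·(-26) = 143 + 390 = 533
|m|² = 169 + 225 = 394,  |m| = √394 ≈ 19.849433
|n|² = 121 + 676 = 797,  |n| = √797 ≈ 28.231188
cos θ = 533 / (19.849433 · 28.231188) ≈ 0.95115
θ = arccos(0.95115) ≈ 18.0°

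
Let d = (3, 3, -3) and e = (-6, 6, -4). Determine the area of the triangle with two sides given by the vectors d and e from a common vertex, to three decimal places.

23.622

i: 3·(-4) - (-3)·6 = -12 - (-18) = 6
j: (-3)·(-6) - 3·(-4) = 18 - (-12) = 30
k: 3·6 - 3·(-6) = 18 - (-18) = 36
d × e = (6, 30, 36)
|d × e| = √(6² + 30² + 36²) = √2232 ≈ 47.2440
area = ½ · 47.2440 ≈ 23.622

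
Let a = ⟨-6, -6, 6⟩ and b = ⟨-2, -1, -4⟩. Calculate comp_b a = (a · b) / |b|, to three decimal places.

-1.309

a · b = (-6)·(-2) + (-6)·(-1) + 6·(-4) = 12 + 6 - 24 = -6
|b| = √(4 + 1 + 16) = √21 ≈ 4.5826
comp_b a = -6 / √21 ≈ -1.309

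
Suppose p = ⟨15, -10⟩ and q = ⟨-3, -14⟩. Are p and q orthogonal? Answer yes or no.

p · q = 15·(-3) + (-10)·(-14) = -45 + 140 = 95
Nonzero, so the vectors are not orthogonal.

no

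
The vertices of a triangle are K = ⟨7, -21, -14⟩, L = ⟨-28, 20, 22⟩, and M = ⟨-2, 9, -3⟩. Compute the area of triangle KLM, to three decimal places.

KL = (-35, 41, 36),  KM = (-9, 30, 11)
i: 41·11 - 36·30 = 451 - 1080 = -629
j: 36·(-9) - (-35)·11 = -324 - (-385) = 61
k: (-35)·30 - 41·(-9) = -1050 - (-369) = -681
KL × KM = (-629, 61, -681)
|KL × KM| = √863123 ≈ 929.0441
area = ½ · 929.0441 ≈ 464.522

464.522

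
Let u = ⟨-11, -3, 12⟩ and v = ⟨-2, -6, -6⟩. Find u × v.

(90, -90, 60)

i: (-3)·(-6) - 12·(-6) = 18 - (-72) = 90
j: 12·(-2) - (-11)·(-6) = -24 - 66 = -90
k: (-11)·(-6) - (-3)·(-2) = 66 - 6 = 60
u × v = (90, -90, 60)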